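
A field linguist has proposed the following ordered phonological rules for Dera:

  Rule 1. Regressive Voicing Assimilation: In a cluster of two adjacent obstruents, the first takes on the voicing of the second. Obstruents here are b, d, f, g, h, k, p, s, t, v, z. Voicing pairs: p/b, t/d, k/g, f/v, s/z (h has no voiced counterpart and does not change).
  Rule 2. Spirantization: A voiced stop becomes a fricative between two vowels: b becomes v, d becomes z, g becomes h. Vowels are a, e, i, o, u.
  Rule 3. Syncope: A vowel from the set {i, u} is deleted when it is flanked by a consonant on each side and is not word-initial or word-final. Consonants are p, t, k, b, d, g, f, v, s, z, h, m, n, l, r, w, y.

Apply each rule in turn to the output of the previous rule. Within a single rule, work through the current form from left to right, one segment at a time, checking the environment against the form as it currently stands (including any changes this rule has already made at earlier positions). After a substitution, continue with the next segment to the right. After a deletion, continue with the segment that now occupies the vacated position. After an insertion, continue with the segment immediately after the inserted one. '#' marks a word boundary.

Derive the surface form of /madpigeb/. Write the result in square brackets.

[matpheb]

Rule 1 Regressive Voicing Assimilation: [madpigeb] → [matpigeb]
Rule 2 Spirantization: [matpigeb] → [matpiheb]
Rule 3 Syncope: [matpiheb] → [matpheb]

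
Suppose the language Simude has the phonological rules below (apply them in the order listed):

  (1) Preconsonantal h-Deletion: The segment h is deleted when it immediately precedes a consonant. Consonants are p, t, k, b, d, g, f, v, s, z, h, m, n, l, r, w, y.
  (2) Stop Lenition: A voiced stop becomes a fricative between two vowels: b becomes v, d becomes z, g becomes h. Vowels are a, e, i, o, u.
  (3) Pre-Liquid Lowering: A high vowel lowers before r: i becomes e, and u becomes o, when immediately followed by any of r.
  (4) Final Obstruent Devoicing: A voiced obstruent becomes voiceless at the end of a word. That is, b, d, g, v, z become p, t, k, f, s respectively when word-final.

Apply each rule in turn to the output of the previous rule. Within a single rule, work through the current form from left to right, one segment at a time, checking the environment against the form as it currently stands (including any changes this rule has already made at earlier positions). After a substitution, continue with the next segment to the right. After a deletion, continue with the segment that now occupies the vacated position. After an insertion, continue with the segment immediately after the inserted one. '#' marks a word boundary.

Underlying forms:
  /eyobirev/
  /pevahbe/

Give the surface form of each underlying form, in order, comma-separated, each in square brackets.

/eyobirev/:
  (1) Preconsonantal h-Deletion: no change — [eyobirev]
  (2) Stop Lenition: [eyobirev] → [eyovirev]
  (3) Pre-Liquid Lowering: [eyovirev] → [eyoverev]
  (4) Final Obstruent Devoicing: [eyoverev] → [eyoveref]
/pevahbe/:
  (1) Preconsonantal h-Deletion: [pevahbe] → [pevabe]
  (2) Stop Lenition: [pevabe] → [pevave]
  (3) Pre-Liquid Lowering: no change — [pevave]
  (4) Final Obstruent Devoicing: no change — [pevave]

[eyoveref], [pevave]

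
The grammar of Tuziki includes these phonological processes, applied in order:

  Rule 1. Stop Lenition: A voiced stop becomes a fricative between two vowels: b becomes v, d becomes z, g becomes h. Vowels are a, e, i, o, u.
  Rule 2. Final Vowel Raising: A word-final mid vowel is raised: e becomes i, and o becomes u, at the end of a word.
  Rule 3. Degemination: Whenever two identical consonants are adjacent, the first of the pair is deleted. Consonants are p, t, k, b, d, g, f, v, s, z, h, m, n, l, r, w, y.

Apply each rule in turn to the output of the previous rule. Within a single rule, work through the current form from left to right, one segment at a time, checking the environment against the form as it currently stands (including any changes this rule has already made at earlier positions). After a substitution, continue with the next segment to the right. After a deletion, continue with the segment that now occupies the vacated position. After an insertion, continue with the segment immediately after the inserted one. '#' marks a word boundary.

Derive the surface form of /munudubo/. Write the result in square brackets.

[munuzuvu]

Rule 1 Stop Lenition: [munudubo] → [munuzuvo]
Rule 2 Final Vowel Raising: [munuzuvo] → [munuzuvu]
Rule 3 Degemination: no change — [munuzuvu]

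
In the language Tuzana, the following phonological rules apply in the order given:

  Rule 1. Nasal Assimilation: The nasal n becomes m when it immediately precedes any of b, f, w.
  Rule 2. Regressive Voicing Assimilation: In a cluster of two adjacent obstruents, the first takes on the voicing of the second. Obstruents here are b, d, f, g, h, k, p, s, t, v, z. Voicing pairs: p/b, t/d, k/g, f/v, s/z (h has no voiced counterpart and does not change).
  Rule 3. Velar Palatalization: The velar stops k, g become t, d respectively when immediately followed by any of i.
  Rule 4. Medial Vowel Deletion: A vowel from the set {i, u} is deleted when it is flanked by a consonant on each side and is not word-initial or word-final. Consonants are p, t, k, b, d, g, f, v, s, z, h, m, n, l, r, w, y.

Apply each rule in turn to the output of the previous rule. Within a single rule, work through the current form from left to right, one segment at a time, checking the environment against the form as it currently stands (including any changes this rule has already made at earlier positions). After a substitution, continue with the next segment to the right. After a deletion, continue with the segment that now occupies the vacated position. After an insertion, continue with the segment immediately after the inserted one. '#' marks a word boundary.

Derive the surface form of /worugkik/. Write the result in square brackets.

[worktk]

Rule 1 Nasal Assimilation: no change — [worugkik]
Rule 2 Regressive Voicing Assimilation: [worugkik] → [worukkik]
Rule 3 Velar Palatalization: [worukkik] → [woruktik]
Rule 4 Medial Vowel Deletion: [woruktik] → [worktk]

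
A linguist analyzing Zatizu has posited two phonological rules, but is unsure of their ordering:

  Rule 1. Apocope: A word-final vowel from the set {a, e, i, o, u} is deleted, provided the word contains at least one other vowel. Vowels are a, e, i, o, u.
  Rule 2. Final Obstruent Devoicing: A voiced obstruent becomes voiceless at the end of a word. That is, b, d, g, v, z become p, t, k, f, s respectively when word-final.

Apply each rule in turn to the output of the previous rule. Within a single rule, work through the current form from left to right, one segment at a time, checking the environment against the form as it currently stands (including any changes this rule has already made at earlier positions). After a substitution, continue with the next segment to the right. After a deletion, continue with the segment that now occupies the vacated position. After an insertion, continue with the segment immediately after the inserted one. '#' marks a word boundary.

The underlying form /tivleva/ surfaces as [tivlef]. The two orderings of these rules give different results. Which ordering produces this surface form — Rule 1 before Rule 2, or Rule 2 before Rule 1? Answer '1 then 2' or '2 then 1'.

1 then 2

Order 1 then 2:
  1 Apocope: [tivleva] → [tivlev]
  2 Final Obstruent Devoicing: [tivlev] → [tivlef]
  result: [tivlef]
Order 2 then 1:
  2 Final Obstruent Devoicing: no change — [tivleva]
  1 Apocope: [tivleva] → [tivlev]
  result: [tivlev]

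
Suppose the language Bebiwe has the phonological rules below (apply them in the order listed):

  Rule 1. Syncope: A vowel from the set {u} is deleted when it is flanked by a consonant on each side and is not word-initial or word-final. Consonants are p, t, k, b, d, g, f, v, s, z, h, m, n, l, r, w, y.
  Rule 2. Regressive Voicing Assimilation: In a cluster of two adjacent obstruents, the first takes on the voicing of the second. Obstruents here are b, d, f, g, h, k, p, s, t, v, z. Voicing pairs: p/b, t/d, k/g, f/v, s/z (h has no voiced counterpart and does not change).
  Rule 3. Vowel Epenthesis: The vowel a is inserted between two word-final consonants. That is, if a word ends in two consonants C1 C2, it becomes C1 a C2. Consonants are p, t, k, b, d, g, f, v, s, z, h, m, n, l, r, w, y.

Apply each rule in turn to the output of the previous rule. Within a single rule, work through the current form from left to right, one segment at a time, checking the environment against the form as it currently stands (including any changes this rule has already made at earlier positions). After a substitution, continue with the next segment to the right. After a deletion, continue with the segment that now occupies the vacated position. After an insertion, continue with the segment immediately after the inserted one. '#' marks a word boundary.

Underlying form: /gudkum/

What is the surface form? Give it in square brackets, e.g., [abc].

[gtkam]

Rule 1 Syncope: [gudkum] → [gdkm]
Rule 2 Regressive Voicing Assimilation: [gdkm] → [gtkm]
Rule 3 Vowel Epenthesis: [gtkm] → [gtkam]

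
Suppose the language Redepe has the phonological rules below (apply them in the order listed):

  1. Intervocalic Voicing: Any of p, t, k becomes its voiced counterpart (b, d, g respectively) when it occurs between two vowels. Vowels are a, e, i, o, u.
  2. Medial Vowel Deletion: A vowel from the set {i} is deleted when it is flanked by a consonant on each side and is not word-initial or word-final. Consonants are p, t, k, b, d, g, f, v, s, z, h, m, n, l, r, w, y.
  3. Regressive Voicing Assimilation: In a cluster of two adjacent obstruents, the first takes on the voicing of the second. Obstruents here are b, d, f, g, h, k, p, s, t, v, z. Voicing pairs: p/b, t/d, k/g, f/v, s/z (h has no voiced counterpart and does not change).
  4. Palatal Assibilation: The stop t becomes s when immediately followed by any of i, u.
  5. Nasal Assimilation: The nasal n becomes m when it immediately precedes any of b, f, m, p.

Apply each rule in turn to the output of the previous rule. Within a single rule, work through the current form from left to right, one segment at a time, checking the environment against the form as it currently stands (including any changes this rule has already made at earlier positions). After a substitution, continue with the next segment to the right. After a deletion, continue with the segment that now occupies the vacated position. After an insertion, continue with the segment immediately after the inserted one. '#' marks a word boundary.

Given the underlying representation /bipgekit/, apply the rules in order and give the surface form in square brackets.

[pbgekt]

1 Intervocalic Voicing: [bipgekit] → [bipgegit]
2 Medial Vowel Deletion: [bipgegit] → [bpgegt]
3 Regressive Voicing Assimilation: [bpgegt] → [pbgekt]
4 Palatal Assibilation: no change — [pbgekt]
5 Nasal Assimilation: no change — [pbgekt]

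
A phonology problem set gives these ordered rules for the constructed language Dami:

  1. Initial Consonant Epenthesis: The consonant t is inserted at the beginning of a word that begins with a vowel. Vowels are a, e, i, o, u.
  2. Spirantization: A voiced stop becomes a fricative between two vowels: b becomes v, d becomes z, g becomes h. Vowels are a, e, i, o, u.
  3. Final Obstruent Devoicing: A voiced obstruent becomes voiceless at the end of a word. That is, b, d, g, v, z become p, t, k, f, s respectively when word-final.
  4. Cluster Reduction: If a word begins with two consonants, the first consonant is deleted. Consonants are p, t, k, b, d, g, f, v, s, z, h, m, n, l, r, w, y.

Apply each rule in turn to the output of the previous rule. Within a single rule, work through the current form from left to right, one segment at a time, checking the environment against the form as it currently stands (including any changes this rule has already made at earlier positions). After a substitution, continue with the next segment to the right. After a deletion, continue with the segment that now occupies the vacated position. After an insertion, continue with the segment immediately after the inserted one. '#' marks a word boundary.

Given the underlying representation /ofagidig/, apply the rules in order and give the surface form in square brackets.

1 Initial Consonant Epenthesis: [ofagidig] → [tofagidig]
2 Spirantization: [tofagidig] → [tofahizig]
3 Final Obstruent Devoicing: [tofahizig] → [tofahizik]
4 Cluster Reduction: no change — [tofahizik]

[tofahizik]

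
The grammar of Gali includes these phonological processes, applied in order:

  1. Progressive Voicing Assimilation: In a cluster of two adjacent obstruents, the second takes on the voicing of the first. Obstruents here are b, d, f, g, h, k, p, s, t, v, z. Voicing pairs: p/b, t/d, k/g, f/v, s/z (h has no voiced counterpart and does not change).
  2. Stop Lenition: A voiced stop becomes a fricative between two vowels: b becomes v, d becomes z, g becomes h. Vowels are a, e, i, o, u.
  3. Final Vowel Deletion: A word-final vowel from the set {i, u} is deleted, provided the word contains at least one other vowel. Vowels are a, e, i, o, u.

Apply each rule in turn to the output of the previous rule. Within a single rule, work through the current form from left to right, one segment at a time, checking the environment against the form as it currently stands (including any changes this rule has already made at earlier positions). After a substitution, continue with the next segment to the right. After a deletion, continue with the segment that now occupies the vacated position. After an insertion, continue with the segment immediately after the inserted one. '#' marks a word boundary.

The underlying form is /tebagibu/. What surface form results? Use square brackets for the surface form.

[tevahiv]

1 Progressive Voicing Assimilation: no change — [tebagibu]
2 Stop Lenition: [tebagibu] → [tevahivu]
3 Final Vowel Deletion: [tevahivu] → [tevahiv]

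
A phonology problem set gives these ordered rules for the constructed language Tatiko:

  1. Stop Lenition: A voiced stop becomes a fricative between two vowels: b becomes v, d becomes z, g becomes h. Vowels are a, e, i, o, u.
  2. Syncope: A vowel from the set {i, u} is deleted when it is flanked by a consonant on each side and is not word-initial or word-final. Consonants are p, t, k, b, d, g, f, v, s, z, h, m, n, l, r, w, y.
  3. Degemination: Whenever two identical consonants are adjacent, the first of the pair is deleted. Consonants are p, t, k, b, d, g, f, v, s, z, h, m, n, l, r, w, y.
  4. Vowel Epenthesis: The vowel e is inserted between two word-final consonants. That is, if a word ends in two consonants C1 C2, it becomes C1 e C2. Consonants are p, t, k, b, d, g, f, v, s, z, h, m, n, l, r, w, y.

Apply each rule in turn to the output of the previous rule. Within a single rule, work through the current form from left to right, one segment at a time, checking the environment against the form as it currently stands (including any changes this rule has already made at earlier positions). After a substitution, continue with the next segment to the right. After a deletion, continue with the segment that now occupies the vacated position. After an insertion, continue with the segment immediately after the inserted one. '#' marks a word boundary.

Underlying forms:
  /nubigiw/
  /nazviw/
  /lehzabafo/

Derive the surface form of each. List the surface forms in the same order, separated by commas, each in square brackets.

/nubigiw/:
  1 Stop Lenition: [nubigiw] → [nuvihiw]
  2 Syncope: [nuvihiw] → [nvhw]
  3 Degemination: no change — [nvhw]
  4 Vowel Epenthesis: [nvhw] → [nvhew]
/nazviw/:
  1 Stop Lenition: no change — [nazviw]
  2 Syncope: [nazviw] → [nazvw]
  3 Degemination: no change — [nazvw]
  4 Vowel Epenthesis: [nazvw] → [nazvew]
/lehzabafo/:
  1 Stop Lenition: [lehzabafo] → [lehzavafo]
  2 Syncope: no change — [lehzavafo]
  3 Degemination: no change — [lehzavafo]
  4 Vowel Epenthesis: no change — [lehzavafo]

[nvhew], [nazvew], [lehzavafo]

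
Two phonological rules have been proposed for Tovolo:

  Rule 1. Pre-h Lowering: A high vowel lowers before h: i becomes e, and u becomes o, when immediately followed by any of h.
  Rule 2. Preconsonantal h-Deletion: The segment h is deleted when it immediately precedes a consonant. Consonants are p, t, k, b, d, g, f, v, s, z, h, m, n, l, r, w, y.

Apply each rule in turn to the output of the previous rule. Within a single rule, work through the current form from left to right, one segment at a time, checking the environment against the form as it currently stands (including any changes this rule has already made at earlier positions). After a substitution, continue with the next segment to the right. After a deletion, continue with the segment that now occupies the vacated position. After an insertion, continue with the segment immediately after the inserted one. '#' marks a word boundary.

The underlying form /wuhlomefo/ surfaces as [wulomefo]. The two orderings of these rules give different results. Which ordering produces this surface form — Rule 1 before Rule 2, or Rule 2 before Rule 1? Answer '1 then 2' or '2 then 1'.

Order 1 then 2:
  1 Pre-h Lowering: [wuhlomefo] → [wohlomefo]
  2 Preconsonantal h-Deletion: [wohlomefo] → [wolomefo]
  result: [wolomefo]
Order 2 then 1:
  2 Preconsonantal h-Deletion: [wuhlomefo] → [wulomefo]
  1 Pre-h Lowering: no change — [wulomefo]
  result: [wulomefo]

2 then 1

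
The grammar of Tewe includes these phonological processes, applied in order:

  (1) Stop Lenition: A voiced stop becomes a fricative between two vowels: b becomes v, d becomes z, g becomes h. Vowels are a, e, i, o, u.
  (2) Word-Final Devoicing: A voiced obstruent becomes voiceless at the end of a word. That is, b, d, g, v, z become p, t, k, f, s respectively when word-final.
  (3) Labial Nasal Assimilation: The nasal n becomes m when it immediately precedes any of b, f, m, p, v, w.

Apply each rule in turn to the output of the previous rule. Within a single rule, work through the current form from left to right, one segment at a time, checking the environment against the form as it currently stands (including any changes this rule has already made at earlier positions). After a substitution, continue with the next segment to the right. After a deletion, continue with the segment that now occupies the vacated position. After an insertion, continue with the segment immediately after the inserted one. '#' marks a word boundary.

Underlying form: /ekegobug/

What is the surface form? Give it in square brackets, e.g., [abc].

[ekehovuk]

(1) Stop Lenition: [ekegobug] → [ekehovug]
(2) Word-Final Devoicing: [ekehovug] → [ekehovuk]
(3) Labial Nasal Assimilation: no change — [ekehovuk]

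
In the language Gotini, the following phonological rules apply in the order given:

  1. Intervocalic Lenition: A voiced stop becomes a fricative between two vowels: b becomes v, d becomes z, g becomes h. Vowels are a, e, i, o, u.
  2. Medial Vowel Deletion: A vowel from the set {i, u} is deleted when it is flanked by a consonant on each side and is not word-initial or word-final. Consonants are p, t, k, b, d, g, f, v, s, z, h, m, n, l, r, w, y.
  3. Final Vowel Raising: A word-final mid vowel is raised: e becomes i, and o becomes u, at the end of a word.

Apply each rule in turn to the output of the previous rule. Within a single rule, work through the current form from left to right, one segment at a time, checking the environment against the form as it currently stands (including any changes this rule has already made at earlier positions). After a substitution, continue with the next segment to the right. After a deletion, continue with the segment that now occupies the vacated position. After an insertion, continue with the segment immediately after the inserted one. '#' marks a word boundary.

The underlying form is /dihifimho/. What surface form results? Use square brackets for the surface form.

[dhfmhu]

1 Intervocalic Lenition: no change — [dihifimho]
2 Medial Vowel Deletion: [dihifimho] → [dhfmho]
3 Final Vowel Raising: [dhfmho] → [dhfmhu]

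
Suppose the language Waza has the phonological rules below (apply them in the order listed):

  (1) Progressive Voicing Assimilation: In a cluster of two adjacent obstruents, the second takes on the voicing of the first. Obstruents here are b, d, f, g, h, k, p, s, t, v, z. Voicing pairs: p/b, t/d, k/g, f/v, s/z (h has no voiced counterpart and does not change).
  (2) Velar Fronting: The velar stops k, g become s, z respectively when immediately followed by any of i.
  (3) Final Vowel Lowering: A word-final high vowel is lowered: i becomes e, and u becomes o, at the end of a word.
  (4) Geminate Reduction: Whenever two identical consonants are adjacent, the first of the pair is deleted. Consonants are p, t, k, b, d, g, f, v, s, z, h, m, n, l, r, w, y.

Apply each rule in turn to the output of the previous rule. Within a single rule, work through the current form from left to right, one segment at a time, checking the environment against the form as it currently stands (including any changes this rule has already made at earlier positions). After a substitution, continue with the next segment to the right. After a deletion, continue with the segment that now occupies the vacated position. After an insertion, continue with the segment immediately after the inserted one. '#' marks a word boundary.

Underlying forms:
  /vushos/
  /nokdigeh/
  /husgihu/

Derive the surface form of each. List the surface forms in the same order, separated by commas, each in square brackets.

[vushos], [noktigeh], [husiho]

/vushos/:
  (1) Progressive Voicing Assimilation: no change — [vushos]
  (2) Velar Fronting: no change — [vushos]
  (3) Final Vowel Lowering: no change — [vushos]
  (4) Geminate Reduction: no change — [vushos]
/nokdigeh/:
  (1) Progressive Voicing Assimilation: [nokdigeh] → [noktigeh]
  (2) Velar Fronting: no change — [noktigeh]
  (3) Final Vowel Lowering: no change — [noktigeh]
  (4) Geminate Reduction: no change — [noktigeh]
/husgihu/:
  (1) Progressive Voicing Assimilation: [husgihu] → [huskihu]
  (2) Velar Fronting: [huskihu] → [hussihu]
  (3) Final Vowel Lowering: [hussihu] → [hussiho]
  (4) Geminate Reduction: [hussiho] → [husiho]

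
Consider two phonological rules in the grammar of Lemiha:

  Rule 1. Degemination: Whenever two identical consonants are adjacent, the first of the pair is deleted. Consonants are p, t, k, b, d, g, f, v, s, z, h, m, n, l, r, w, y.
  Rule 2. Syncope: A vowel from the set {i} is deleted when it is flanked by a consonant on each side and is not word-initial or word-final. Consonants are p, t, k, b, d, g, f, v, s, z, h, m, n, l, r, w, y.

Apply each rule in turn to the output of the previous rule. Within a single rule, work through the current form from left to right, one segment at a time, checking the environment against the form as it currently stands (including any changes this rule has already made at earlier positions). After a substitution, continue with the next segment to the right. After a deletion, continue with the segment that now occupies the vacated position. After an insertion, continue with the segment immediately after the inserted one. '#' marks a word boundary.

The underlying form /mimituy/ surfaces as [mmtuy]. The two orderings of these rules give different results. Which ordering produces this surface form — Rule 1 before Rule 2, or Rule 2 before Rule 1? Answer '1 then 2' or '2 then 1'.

Order 1 then 2:
  1 Degemination: no change — [mimituy]
  2 Syncope: [mimituy] → [mmtuy]
  result: [mmtuy]
Order 2 then 1:
  2 Syncope: [mimituy] → [mmtuy]
  1 Degemination: [mmtuy] → [mtuy]
  result: [mtuy]

1 then 2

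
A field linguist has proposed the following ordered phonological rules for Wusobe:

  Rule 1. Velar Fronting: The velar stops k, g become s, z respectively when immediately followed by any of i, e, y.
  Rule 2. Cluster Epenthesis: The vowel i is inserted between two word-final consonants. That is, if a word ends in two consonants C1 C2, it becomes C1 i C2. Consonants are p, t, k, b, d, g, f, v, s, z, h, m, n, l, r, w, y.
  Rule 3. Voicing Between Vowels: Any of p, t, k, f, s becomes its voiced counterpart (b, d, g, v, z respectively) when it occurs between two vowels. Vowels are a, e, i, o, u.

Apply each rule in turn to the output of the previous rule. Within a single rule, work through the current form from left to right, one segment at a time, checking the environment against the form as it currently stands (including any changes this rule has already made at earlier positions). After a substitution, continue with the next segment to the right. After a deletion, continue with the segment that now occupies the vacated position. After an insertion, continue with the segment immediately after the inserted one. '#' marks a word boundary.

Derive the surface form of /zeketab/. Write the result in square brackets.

[zezedab]

Rule 1 Velar Fronting: [zeketab] → [zesetab]
Rule 2 Cluster Epenthesis: no change — [zesetab]
Rule 3 Voicing Between Vowels: [zesetab] → [zezedab]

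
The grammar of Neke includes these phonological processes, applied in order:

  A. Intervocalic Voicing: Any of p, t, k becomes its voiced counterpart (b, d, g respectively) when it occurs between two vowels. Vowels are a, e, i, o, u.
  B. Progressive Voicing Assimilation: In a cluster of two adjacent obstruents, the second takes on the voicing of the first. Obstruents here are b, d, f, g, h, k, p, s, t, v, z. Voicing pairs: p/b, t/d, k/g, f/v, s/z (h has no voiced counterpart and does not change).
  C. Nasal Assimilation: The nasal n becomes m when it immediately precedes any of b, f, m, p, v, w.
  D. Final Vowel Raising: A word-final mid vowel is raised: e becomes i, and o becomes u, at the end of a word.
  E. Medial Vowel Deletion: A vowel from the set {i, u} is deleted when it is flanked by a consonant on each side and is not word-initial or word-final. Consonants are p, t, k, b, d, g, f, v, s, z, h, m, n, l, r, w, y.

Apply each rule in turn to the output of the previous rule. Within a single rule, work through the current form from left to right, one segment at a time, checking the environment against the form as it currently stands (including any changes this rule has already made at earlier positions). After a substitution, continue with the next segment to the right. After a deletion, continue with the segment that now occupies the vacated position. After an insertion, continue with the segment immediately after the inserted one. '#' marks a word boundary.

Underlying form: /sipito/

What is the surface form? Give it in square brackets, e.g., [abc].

A Intervocalic Voicing: [sipito] → [sibido]
B Progressive Voicing Assimilation: no change — [sibido]
C Nasal Assimilation: no change — [sibido]
D Final Vowel Raising: [sibido] → [sibidu]
E Medial Vowel Deletion: [sibidu] → [sbdu]

[sbdu]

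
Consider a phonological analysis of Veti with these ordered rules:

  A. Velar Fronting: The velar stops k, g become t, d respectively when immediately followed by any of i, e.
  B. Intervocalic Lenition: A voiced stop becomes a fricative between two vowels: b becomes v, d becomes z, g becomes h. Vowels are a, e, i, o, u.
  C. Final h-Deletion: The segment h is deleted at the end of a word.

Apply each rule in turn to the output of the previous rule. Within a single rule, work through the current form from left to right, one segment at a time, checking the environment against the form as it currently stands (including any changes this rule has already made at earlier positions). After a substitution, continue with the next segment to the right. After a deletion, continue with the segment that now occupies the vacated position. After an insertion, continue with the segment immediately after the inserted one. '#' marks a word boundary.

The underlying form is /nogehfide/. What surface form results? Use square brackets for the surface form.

[nozehfize]

A Velar Fronting: [nogehfide] → [nodehfide]
B Intervocalic Lenition: [nodehfide] → [nozehfize]
C Final h-Deletion: no change — [nozehfize]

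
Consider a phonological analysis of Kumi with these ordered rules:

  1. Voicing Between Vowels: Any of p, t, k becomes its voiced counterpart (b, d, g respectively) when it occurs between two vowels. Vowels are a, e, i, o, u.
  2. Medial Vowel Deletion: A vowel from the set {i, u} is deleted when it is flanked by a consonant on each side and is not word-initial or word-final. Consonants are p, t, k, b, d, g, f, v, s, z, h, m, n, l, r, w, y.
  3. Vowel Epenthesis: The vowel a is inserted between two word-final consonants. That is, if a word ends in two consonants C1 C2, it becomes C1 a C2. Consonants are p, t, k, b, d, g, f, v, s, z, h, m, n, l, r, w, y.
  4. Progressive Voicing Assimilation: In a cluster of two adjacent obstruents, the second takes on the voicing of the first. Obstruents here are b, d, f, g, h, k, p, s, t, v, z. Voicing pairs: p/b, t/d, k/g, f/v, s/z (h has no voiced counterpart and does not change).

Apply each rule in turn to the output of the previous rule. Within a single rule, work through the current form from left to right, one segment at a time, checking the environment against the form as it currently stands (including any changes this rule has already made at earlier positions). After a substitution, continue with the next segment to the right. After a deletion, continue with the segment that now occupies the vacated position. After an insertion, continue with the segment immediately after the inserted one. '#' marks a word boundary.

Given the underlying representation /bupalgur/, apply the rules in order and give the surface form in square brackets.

1 Voicing Between Vowels: [bupalgur] → [bubalgur]
2 Medial Vowel Deletion: [bubalgur] → [bbalgr]
3 Vowel Epenthesis: [bbalgr] → [bbalgar]
4 Progressive Voicing Assimilation: no change — [bbalgar]

[bbalgar]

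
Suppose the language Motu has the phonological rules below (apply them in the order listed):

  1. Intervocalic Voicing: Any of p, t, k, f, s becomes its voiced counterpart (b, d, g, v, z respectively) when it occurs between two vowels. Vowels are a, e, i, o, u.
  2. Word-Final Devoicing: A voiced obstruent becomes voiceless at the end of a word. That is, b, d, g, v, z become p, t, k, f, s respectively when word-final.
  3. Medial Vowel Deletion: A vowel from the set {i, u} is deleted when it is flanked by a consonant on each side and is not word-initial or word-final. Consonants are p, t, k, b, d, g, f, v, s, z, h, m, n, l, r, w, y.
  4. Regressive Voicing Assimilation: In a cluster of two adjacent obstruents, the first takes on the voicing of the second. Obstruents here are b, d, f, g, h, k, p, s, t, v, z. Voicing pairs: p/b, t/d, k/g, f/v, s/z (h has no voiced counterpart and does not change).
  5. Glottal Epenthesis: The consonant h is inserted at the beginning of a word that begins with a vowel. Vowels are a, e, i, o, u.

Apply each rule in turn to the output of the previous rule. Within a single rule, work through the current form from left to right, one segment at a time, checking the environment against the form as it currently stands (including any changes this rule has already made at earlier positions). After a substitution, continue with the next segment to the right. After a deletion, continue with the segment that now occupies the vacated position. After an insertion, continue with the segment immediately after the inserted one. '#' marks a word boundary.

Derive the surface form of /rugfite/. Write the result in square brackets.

[rkvde]

1 Intervocalic Voicing: [rugfite] → [rugfide]
2 Word-Final Devoicing: no change — [rugfide]
3 Medial Vowel Deletion: [rugfide] → [rgfde]
4 Regressive Voicing Assimilation: [rgfde] → [rkvde]
5 Glottal Epenthesis: no change — [rkvde]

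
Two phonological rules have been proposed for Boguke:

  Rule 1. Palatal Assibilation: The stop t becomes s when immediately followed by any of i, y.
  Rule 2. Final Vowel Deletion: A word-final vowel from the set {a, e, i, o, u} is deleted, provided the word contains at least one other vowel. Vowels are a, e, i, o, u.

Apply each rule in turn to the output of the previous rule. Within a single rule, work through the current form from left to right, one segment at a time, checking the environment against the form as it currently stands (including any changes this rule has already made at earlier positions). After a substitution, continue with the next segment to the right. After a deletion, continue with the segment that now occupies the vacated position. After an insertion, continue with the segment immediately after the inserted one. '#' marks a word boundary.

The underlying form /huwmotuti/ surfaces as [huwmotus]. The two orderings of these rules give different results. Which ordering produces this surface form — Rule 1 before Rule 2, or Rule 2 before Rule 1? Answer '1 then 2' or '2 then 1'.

1 then 2

Order 1 then 2:
  1 Palatal Assibilation: [huwmotuti] → [huwmotusi]
  2 Final Vowel Deletion: [huwmotusi] → [huwmotus]
  result: [huwmotus]
Order 2 then 1:
  2 Final Vowel Deletion: [huwmotuti] → [huwmotut]
  1 Palatal Assibilation: no change — [huwmotut]
  result: [huwmotut]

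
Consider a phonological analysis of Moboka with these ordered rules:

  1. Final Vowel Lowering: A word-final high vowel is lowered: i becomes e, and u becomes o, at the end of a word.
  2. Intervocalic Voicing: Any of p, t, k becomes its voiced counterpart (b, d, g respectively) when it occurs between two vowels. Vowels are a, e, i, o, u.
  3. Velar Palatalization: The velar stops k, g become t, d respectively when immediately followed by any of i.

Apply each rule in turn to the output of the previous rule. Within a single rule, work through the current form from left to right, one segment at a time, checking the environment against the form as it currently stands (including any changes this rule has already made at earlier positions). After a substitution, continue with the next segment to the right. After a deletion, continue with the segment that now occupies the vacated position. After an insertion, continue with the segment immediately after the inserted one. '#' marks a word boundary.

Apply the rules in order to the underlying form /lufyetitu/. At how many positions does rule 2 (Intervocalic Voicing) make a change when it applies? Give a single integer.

2

1 Final Vowel Lowering: [lufyetitu] → [lufyetito]
2 Intervocalic Voicing: [lufyetito] → [lufyedido]
3 Velar Palatalization: no change — [lufyedido]
Rule 2 changed 2 position(s).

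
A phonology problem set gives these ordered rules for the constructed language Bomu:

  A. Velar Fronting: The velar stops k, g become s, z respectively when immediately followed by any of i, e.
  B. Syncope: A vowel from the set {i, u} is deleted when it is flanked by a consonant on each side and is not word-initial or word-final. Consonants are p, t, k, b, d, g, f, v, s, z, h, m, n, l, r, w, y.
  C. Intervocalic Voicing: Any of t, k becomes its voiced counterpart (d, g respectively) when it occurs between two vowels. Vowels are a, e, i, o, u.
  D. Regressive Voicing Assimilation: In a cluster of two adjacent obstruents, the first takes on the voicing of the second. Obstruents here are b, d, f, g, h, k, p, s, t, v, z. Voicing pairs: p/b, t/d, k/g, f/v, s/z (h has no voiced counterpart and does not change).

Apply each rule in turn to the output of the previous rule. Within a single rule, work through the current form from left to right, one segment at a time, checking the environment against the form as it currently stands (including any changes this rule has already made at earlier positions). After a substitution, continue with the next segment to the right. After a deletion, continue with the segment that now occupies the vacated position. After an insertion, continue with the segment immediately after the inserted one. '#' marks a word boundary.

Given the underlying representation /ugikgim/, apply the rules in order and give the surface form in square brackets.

A Velar Fronting: [ugikgim] → [uzikzim]
B Syncope: [uzikzim] → [uzkzm]
C Intervocalic Voicing: no change — [uzkzm]
D Regressive Voicing Assimilation: [uzkzm] → [usgzm]

[usgzm]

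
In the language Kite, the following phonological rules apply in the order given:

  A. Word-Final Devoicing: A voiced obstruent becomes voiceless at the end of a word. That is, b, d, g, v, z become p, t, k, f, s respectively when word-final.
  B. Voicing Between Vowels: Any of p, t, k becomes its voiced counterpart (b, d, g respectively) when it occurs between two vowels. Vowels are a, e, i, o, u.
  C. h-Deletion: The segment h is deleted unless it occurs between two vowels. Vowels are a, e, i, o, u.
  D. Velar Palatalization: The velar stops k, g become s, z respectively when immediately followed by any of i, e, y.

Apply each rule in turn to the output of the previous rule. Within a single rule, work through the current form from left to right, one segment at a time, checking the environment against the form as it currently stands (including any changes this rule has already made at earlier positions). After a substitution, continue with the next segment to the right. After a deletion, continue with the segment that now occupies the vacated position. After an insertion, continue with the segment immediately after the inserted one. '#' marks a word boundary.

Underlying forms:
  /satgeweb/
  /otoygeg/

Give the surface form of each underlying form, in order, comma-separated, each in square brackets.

[satzewep], [odoyzek]

/satgeweb/:
  A Word-Final Devoicing: [satgeweb] → [satgewep]
  B Voicing Between Vowels: no change — [satgewep]
  C h-Deletion: no change — [satgewep]
  D Velar Palatalization: [satgewep] → [satzewep]
/otoygeg/:
  A Word-Final Devoicing: [otoygeg] → [otoygek]
  B Voicing Between Vowels: [otoygek] → [odoygek]
  C h-Deletion: no change — [odoygek]
  D Velar Palatalization: [odoygek] → [odoyzek]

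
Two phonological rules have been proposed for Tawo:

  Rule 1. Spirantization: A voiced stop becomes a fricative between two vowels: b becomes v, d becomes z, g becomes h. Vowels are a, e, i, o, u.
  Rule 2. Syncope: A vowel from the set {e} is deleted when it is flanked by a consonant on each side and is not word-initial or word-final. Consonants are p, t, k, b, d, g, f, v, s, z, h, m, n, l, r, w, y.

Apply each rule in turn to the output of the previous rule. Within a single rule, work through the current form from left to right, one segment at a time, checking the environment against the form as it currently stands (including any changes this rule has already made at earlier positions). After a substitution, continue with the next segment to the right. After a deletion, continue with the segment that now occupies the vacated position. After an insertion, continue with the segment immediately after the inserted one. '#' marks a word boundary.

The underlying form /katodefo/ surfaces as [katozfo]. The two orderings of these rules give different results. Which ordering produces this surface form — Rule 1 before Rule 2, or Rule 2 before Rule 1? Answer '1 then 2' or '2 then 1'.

Order 1 then 2:
  1 Spirantization: [katodefo] → [katozefo]
  2 Syncope: [katozefo] → [katozfo]
  result: [katozfo]
Order 2 then 1:
  2 Syncope: [katodefo] → [katodfo]
  1 Spirantization: no change — [katodfo]
  result: [katodfo]

1 then 2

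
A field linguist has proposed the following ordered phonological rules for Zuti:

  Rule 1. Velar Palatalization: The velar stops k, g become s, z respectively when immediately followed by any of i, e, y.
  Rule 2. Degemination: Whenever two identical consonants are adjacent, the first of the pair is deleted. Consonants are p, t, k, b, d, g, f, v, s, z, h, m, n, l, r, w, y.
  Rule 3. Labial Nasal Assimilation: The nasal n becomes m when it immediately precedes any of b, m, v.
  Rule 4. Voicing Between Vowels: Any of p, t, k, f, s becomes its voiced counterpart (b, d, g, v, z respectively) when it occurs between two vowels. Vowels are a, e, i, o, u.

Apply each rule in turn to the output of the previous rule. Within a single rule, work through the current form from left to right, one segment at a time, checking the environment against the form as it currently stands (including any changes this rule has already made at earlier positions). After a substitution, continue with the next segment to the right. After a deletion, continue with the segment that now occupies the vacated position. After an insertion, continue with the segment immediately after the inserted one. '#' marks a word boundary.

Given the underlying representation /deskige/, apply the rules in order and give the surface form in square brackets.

[dezize]

Rule 1 Velar Palatalization: [deskige] → [dessize]
Rule 2 Degemination: [dessize] → [desize]
Rule 3 Labial Nasal Assimilation: no change — [desize]
Rule 4 Voicing Between Vowels: [desize] → [dezize]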